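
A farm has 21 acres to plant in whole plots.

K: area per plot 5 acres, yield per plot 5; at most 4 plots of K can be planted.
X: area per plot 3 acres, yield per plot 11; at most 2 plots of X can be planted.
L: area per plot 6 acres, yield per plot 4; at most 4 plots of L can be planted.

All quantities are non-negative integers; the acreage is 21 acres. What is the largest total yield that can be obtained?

This is a bounded integer knapsack.
2×K and 2×X: area 16 ≤ 21, yield 2·5 + 2·11 = 32.
3×K and 2×X: area 21 ≤ 21, yield 3·5 + 2·11 = 37.
Best is 37.

37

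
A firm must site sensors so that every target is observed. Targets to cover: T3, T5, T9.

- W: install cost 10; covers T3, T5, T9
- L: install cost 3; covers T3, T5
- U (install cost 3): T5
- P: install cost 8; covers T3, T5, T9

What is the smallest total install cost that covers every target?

8

P alone covers T3, T5, T9 — every target.
Total install cost: 8.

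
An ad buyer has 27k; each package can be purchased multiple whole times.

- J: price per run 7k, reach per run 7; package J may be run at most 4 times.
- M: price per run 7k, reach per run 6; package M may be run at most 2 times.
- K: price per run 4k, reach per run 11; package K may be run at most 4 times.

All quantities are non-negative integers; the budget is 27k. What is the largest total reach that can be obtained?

1×M and 4×K: price 23 ≤ 27, reach 1·6 + 4·11 = 50.
1×J and 4×K: price 23 ≤ 27, reach 1·7 + 4·11 = 51.
Best is 51.

51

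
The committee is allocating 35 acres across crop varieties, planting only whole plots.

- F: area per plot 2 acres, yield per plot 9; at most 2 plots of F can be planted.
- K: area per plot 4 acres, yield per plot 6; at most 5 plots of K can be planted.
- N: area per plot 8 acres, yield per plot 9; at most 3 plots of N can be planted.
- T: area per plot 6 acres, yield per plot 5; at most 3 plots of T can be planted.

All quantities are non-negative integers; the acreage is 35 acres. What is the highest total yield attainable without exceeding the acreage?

This is a bounded integer knapsack.
F has the best ratio (9/2); taking only F gives at most 2×9 = 18 (stopped by the supply cap of 2).
Mixing does better — 2×F, 5×K, and 1×N: area 32 ≤ 35, yield 2·9 + 5·6 + 1·9 = 57.

57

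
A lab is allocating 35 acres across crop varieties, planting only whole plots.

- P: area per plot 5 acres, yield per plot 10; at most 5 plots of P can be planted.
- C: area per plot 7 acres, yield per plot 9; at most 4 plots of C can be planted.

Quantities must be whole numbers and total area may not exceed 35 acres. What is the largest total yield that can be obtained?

4×P and 2×C: area 34 ≤ 35, yield 4·10 + 2·9 = 58.
5×P and 1×C: area 32 ≤ 35, yield 5·10 + 1·9 = 59.
Best is 59.

59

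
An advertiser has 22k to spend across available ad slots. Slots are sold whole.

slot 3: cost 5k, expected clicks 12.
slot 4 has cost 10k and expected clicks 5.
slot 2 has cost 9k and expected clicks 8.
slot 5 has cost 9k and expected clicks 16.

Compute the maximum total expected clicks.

28

Take slot 3 and slot 5: cost 5 + 9 = 14 ≤ 22, expected clicks 12 + 16 = 28.
No other feasible combination does better.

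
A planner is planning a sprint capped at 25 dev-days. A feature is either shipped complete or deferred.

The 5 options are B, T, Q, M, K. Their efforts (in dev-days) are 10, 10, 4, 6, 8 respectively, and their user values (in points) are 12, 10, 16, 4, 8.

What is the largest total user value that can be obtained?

38

This is an integer program with binary decision variables.
Allowing fractional choices, the relaxed optimum would be about 39.0, but features are indivisible.
B + T + Q: effort 10 + 10 + 4 = 24 ≤ 25, user value 12 + 10 + 16 = 38.
B + Q + K: effort 10 + 4 + 8 = 22 ≤ 25, user value 12 + 16 + 8 = 36.
Best is B, T, and Q with total user value 38.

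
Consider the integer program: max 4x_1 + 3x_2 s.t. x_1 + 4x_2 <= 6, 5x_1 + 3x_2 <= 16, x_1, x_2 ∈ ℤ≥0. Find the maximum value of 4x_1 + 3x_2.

12

Relaxing integrality, the LP optimum is 13.29 at (x_1,x_2) = (2.71, 0.824), which is not an integer point.
(x_1,x_2)=(3,0): 1·3+4·0=3≤6, 5·3+3·0=15≤16, objective 12.
(x_1,x_2)=(2,1): 1·2+4·1=6≤6, 5·2+3·1=13≤16, objective 11.
(x_1,x_2)=(2,0): 1·2+4·0=2≤6, 5·2+3·0=10≤16, objective 8.
The best lattice point is (3,0), giving 12.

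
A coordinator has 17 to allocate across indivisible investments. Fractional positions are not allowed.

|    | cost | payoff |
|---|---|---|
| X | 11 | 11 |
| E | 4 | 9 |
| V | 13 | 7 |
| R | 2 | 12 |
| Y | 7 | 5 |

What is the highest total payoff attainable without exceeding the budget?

32

X + E + R: cost 11 + 4 + 2 = 17 ≤ 17, payoff 11 + 9 + 12 = 32.
X + R: cost 11 + 2 = 13 ≤ 17, payoff 11 + 12 = 23.
E + R + Y: cost 4 + 2 + 7 = 13 ≤ 17, payoff 9 + 12 + 5 = 26.
Best is X, E, and R with total payoff 32.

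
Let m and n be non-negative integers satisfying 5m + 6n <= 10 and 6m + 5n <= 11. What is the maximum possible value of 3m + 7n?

7

Relaxing integrality, the LP optimum is 11.67 at (m,n) = (0, 1.67), which is not an integer point.
(m,n)=(0,1): 5·0+6·1=6≤10, 6·0+5·1=5≤11, objective 7.
(m,n)=(1,0): 5·1+6·0=5≤10, 6·1+5·0=6≤11, objective 3.
(m,n)=(0,0): 5·0+6·0=0≤10, 6·0+5·0=0≤11, objective 0.
The best lattice point is (0,1), giving 7.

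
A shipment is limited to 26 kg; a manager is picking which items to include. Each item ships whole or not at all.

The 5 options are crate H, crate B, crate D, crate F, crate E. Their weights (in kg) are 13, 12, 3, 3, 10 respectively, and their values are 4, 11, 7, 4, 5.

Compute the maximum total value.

Treat it as a binary knapsack problem.
Allowing fractional choices, the relaxed optimum would be about 26.0, but items are indivisible.
crate B + crate F + crate E: weight 12 + 3 + 10 = 25 ≤ 26, value 11 + 4 + 5 = 20.
crate B + crate D + crate E: weight 12 + 3 + 10 = 25 ≤ 26, value 11 + 7 + 5 = 23.
crate B + crate D + crate F: weight 12 + 3 + 3 = 18 ≤ 26, value 11 + 7 + 4 = 22.
Best is crate B, crate D, and crate E with total value 23.

23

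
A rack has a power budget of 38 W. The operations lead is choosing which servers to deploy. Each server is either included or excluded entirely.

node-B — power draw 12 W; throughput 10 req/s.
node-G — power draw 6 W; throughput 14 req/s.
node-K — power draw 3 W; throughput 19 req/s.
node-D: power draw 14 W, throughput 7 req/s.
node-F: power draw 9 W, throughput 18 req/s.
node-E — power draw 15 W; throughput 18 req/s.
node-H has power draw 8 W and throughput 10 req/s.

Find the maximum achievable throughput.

Treat it as a binary knapsack problem.
Allowing fractional choices, the relaxed optimum would be about 75.4, but servers are indivisible.
node-K + node-F + node-E + node-H: power draw 3 + 9 + 15 + 8 = 35 ≤ 38, throughput 19 + 18 + 18 + 10 = 65.
node-G + node-K + node-F + node-E: power draw 6 + 3 + 9 + 15 = 33 ≤ 38, throughput 14 + 19 + 18 + 18 = 69.
node-B + node-G + node-K + node-F + node-H: power draw 12 + 6 + 3 + 9 + 8 = 38 ≤ 38, throughput 10 + 14 + 19 + 18 + 10 = 71.
Best is node-B, node-G, node-K, node-F, and node-H with total throughput 71.

71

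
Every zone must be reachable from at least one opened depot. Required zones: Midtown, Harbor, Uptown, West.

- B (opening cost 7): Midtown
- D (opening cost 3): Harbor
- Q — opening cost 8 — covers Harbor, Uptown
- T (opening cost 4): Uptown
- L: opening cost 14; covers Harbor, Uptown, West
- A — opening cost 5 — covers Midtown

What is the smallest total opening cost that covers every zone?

The greedy cost-per-new-zone heuristic would pick D, T, A, and L for 26, but a cheaper cover exists.
Choose L and A: together they cover Midtown, Harbor, Uptown, West — every zone.
Total opening cost: 14 + 5 = 19.
No cover costs less than 19.

19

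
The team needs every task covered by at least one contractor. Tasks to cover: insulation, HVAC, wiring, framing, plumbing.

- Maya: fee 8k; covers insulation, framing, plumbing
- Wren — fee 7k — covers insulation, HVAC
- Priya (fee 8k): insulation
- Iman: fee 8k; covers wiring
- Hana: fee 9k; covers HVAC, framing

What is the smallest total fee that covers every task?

23

Choose Maya, Wren, and Iman: together they cover insulation, HVAC, wiring, framing, plumbing — every task.
Total fee: 8 + 7 + 8 = 23.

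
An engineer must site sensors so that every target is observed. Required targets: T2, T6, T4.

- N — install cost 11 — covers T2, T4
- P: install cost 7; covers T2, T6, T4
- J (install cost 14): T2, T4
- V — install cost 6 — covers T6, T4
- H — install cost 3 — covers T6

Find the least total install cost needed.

P alone covers T2, T6, T4 — every target.
Total install cost: 7.

7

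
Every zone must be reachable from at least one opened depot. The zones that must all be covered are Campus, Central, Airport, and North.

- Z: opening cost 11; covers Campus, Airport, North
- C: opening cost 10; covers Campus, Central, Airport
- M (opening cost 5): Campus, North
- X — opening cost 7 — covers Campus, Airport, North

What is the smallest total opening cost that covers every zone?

The greedy cost-per-new-zone heuristic would pick X and C for 17, but a cheaper cover exists.
Choose C and M: together they cover Campus, Central, Airport, North — every zone.
Total opening cost: 10 + 5 = 15.
No cover costs less than 15.

15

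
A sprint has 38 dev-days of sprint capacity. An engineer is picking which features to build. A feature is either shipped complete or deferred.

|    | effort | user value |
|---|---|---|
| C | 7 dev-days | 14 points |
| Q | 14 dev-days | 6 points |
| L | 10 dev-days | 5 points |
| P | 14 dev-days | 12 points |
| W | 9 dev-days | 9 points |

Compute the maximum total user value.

Allowing fractional choices, the relaxed optimum would be about 39.0, but features are indivisible.
C + Q + P: effort 7 + 14 + 14 = 35 ≤ 38, user value 14 + 6 + 12 = 32.
C + P + W: effort 7 + 14 + 9 = 30 ≤ 38, user value 14 + 12 + 9 = 35.
Best is C, P, and W with total user value 35.

35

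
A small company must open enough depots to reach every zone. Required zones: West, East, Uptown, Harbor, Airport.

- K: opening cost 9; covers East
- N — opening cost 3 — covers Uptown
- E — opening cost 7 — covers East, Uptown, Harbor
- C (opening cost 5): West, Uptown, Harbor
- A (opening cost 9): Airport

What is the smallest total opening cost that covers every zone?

Choose E, C, and A: together they cover West, East, Uptown, Harbor, Airport — every zone.
Total opening cost: 7 + 5 + 9 = 21.
No cover costs less than 21.

21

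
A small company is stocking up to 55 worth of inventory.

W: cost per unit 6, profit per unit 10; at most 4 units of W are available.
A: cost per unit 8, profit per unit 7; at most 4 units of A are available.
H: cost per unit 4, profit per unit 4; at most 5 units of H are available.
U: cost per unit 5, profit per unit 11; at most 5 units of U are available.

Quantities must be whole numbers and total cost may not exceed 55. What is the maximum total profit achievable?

99

This is a bounded integer knapsack.
3×W, 3×H, and 5×U: cost 55 ≤ 55, profit 3·10 + 3·4 + 5·11 = 97.
4×W, 1×H, and 5×U: cost 53 ≤ 55, profit 4·10 + 1·4 + 5·11 = 99.
Best is 99.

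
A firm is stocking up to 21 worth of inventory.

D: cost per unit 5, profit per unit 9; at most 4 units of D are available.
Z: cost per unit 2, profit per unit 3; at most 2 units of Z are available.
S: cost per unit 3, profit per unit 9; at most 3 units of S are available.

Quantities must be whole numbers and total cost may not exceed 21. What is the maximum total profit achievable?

S has the best ratio (9/3); taking only S gives at most 3×9 = 27 (stopped by the supply cap of 3).
Mixing does better — 2×D, 1×Z, and 3×S: cost 21 ≤ 21, profit 2·9 + 1·3 + 3·9 = 48.

48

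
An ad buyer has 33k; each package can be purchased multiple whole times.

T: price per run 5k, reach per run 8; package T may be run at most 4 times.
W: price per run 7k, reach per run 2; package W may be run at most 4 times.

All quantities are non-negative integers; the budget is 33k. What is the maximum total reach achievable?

Take 4×T and 1×W: price 27 ≤ 33, reach 4·8 + 1·2 = 34.
T has the best ratio (8/5) and is taken to its limit of 4; remaining capacity is filled optimally with the others.

34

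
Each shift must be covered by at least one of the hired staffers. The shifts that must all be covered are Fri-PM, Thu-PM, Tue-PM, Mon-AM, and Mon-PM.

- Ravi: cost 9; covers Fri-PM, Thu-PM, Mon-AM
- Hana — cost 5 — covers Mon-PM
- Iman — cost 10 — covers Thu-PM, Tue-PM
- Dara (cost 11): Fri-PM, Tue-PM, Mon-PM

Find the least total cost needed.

This is a weighted set-cover instance.
The greedy cost-per-new-shift heuristic would pick Ravi, Hana, and Iman for 24, but a cheaper cover exists.
Choose Ravi and Dara: together they cover Fri-PM, Thu-PM, Tue-PM, Mon-AM, Mon-PM — every shift.
Total cost: 9 + 11 = 20.
No cover costs less than 20.

20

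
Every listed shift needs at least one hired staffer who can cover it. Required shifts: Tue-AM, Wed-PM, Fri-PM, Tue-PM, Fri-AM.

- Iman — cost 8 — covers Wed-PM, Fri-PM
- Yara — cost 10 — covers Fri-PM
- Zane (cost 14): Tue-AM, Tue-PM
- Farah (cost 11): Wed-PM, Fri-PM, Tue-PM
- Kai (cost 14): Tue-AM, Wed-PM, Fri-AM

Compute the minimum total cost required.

25

Choose Farah and Kai: together they cover Tue-AM, Wed-PM, Fri-PM, Tue-PM, Fri-AM — every shift.
Total cost: 11 + 14 = 25.
No cover costs less than 25.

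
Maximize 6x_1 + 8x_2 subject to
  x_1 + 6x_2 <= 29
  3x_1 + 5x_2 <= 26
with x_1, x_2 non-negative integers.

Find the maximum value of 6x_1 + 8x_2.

Relaxing integrality, the LP optimum is 52.00 at (x_1,x_2) = (8.67, 0), which is not an integer point.
(x_1,x_2)=(7,1): 1·7+6·1=13≤29, 3·7+5·1=26≤26, objective 50.
(x_1,x_2)=(8,0): 1·8+6·0=8≤29, 3·8+5·0=24≤26, objective 48.
(x_1,x_2)=(6,1): 1·6+6·1=12≤29, 3·6+5·1=23≤26, objective 44.
No feasible integer point exceeds 50.

50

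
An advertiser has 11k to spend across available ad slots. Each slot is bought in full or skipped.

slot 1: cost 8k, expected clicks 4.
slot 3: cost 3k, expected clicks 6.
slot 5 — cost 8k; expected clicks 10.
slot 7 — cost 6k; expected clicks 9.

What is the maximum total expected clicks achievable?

Allowing fractional choices, the relaxed optimum would be about 17.5, but ad slots are indivisible.
slot 3 + slot 7: cost 3 + 6 = 9 ≤ 11, expected clicks 6 + 9 = 15.
slot 5: cost 8 ≤ 11, expected clicks 10.
slot 3 + slot 5: cost 3 + 8 = 11 ≤ 11, expected clicks 6 + 10 = 16.
Best is slot 3 and slot 5 with total expected clicks 16.

16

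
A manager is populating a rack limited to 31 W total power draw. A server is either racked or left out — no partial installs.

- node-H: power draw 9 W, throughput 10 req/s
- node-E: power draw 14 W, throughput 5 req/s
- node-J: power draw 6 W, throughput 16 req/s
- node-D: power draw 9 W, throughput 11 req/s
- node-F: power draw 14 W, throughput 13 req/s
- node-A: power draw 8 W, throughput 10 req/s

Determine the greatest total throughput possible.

Treat it as a binary knapsack problem.
node-J + node-D + node-F: power draw 6 + 9 + 14 = 29 ≤ 31, throughput 16 + 11 + 13 = 40.
node-H + node-J + node-F: power draw 9 + 6 + 14 = 29 ≤ 31, throughput 10 + 16 + 13 = 39.
node-J + node-F + node-A: power draw 6 + 14 + 8 = 28 ≤ 31, throughput 16 + 13 + 10 = 39.
Best is node-J, node-D, and node-F with total throughput 40.

40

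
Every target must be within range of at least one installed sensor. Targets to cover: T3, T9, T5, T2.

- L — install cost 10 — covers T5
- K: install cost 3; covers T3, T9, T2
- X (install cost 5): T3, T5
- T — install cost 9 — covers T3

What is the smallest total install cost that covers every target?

8

Choose K and X: together they cover T3, T9, T5, T2 — every target.
Total install cost: 3 + 5 = 8.
No cover costs less than 8.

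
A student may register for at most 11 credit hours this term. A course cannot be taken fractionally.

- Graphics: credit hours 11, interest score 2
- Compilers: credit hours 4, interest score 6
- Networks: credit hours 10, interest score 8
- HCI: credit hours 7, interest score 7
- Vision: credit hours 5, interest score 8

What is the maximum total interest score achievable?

Allowing fractional choices, the relaxed optimum would be about 16.0, but courses are indivisible.
Vision: credit hours 5 ≤ 11, interest score 8.
Compilers + Vision: credit hours 4 + 5 = 9 ≤ 11, interest score 6 + 8 = 14.
Compilers + HCI: credit hours 4 + 7 = 11 ≤ 11, interest score 6 + 7 = 13.
Best is Compilers and Vision with total interest score 14.

14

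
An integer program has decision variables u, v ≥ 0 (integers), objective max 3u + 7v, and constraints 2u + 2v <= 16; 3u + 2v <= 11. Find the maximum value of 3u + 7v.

35

Relaxing integrality, the LP optimum is 38.50 at (u,v) = (0, 5.5), which is not an integer point.
(u,v)=(0,5): 2·0+2·5=10≤16, 3·0+2·5=10≤11, objective 35.
(u,v)=(1,4): 2·1+2·4=10≤16, 3·1+2·4=11≤11, objective 31.
No feasible integer point exceeds 35.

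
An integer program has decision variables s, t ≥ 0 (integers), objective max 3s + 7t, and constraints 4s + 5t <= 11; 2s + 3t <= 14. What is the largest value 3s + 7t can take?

Relaxing integrality, the LP optimum is 15.40 at (s,t) = (0, 2.2), which is not an integer point.
(s,t)=(0,2): 4·0+5·2=10≤11, 2·0+3·2=6≤14, objective 14.
(s,t)=(1,1): 4·1+5·1=9≤11, 2·1+3·1=5≤14, objective 10.
The best lattice point is (0,2), giving 14.

14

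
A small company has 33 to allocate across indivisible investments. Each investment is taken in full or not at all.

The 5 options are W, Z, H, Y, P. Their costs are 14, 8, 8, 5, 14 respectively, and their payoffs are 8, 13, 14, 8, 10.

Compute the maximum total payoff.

37

Take Z, H, and P: cost 8 + 8 + 14 = 30 ≤ 33, payoff 13 + 14 + 10 = 37.
No other feasible combination does better.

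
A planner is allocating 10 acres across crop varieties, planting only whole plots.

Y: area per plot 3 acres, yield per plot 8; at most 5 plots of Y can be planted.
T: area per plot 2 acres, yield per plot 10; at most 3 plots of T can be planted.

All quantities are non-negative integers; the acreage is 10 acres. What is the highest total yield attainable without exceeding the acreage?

1×Y and 3×T: area 9 ≤ 10, yield 1·8 + 3·10 = 38.
2×Y and 2×T: area 10 ≤ 10, yield 2·8 + 2·10 = 36.
Best is 38.

38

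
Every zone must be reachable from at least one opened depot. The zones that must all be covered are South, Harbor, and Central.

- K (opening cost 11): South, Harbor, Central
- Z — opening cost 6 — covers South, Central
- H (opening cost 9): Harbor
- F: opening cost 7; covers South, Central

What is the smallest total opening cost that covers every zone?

The greedy cost-per-new-zone heuristic would pick Z and H for 15, but a cheaper cover exists.
K alone covers South, Harbor, Central — every zone.
Total opening cost: 11.
No cover costs less than 11.

11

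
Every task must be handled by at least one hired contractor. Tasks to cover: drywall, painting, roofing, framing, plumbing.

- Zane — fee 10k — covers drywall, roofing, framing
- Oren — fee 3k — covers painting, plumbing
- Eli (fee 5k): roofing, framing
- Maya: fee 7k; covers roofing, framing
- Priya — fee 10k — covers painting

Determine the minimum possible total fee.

13

The greedy cost-per-new-task heuristic would pick Oren, Eli, and Zane for 18, but a cheaper cover exists.
Choose Zane and Oren: together they cover drywall, painting, roofing, framing, plumbing — every task.
Total fee: 10 + 3 = 13.
No cover costs less than 13.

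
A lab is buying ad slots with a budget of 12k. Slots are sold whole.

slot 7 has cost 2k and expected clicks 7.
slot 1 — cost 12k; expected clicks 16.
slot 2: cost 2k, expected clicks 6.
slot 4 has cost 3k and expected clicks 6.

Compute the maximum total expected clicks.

19

slot 7 + slot 2: cost 2 + 2 = 4 ≤ 12, expected clicks 7 + 6 = 13.
slot 1: cost 12 ≤ 12, expected clicks 16.
slot 7 + slot 2 + slot 4: cost 2 + 2 + 3 = 7 ≤ 12, expected clicks 7 + 6 + 6 = 19.
Best is slot 7, slot 2, and slot 4 with total expected clicks 19.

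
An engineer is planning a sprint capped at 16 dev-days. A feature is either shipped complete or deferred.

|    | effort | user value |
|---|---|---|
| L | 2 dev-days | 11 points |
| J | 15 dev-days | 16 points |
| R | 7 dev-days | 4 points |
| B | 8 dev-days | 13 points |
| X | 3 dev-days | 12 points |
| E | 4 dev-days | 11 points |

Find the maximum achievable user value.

Allowing fractional choices, the relaxed optimum would be about 45.4, but features are indivisible.
L + B + X: effort 2 + 8 + 3 = 13 ≤ 16, user value 11 + 13 + 12 = 36.
B + X + E: effort 8 + 3 + 4 = 15 ≤ 16, user value 13 + 12 + 11 = 36.
L + R + X + E: effort 2 + 7 + 3 + 4 = 16 ≤ 16, user value 11 + 4 + 12 + 11 = 38.
Best is L, R, X, and E with total user value 38.

38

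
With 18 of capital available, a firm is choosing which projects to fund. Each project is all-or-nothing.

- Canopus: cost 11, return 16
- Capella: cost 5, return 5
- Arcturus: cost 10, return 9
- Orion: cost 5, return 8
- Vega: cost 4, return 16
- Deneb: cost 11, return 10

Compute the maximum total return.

This is an integer program with binary decision variables.
Take Canopus and Vega: cost 11 + 4 = 15 ≤ 18, return 16 + 16 = 32.
No other feasible combination does better.

32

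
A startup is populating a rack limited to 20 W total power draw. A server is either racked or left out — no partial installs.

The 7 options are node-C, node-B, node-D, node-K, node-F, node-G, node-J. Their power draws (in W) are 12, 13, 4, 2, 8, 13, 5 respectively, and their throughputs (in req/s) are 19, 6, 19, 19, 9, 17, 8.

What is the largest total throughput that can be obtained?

57

Allowing fractional choices, the relaxed optimum would be about 60.2, but servers are indivisible.
node-C + node-D + node-K: power draw 12 + 4 + 2 = 18 ≤ 20, throughput 19 + 19 + 19 = 57.
node-D + node-K + node-G: power draw 4 + 2 + 13 = 19 ≤ 20, throughput 19 + 19 + 17 = 55.
Best is node-C, node-D, and node-K with total throughput 57.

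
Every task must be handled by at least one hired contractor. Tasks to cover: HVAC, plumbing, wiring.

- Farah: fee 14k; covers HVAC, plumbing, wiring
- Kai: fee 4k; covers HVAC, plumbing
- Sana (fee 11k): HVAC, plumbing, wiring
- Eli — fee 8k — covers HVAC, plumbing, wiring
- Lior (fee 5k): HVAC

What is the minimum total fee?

8

The greedy cost-per-new-task heuristic would pick Kai and Eli for 12, but a cheaper cover exists.
Eli alone covers HVAC, plumbing, wiring — every task.
Total fee: 8.
No cover costs less than 8.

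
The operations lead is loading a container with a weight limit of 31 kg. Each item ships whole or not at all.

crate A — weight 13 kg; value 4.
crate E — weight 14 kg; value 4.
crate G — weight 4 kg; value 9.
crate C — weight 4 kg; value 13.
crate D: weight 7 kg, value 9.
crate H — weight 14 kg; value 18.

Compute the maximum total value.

Allowing fractional choices, the relaxed optimum would be about 49.6, but items are indivisible.
crate G + crate C + crate D + crate H: weight 4 + 4 + 7 + 14 = 29 ≤ 31, value 9 + 13 + 9 + 18 = 49.
crate C + crate D + crate H: weight 4 + 7 + 14 = 25 ≤ 31, value 13 + 9 + 18 = 40.
crate G + crate C + crate H: weight 4 + 4 + 14 = 22 ≤ 31, value 9 + 13 + 18 = 40.
Best is crate G, crate C, crate D, and crate H with total value 49.

49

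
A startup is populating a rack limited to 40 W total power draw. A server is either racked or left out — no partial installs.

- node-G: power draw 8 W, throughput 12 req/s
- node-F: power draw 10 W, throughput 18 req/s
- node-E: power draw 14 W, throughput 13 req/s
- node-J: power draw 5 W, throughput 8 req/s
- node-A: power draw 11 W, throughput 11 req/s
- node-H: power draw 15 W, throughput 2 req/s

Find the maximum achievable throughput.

51

node-F + node-E + node-J + node-A: power draw 10 + 14 + 5 + 11 = 40 ≤ 40, throughput 18 + 13 + 8 + 11 = 50.
node-G + node-F + node-E + node-J: power draw 8 + 10 + 14 + 5 = 37 ≤ 40, throughput 12 + 18 + 13 + 8 = 51.
node-G + node-F + node-J + node-A: power draw 8 + 10 + 5 + 11 = 34 ≤ 40, throughput 12 + 18 + 8 + 11 = 49.
Best is node-G, node-F, node-E, and node-J with total throughput 51.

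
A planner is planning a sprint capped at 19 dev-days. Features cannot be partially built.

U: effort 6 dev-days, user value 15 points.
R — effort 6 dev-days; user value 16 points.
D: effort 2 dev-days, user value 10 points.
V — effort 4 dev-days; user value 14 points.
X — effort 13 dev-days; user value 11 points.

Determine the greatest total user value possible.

55

Allowing fractional choices, the relaxed optimum would be about 55.8, but features are indivisible.
U + R + D + V: effort 6 + 6 + 2 + 4 = 18 ≤ 19, user value 15 + 16 + 10 + 14 = 55.
U + R + V: effort 6 + 6 + 4 = 16 ≤ 19, user value 15 + 16 + 14 = 45.
U + R + D: effort 6 + 6 + 2 = 14 ≤ 19, user value 15 + 16 + 10 = 41.
Best is U, R, D, and V with total user value 55.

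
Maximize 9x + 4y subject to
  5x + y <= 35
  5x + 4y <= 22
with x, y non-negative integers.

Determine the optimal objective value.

Relaxing integrality, the LP optimum is 39.60 at (x,y) = (4.4, 0), which is not an integer point.
(x,y)=(4,0): 5·4+1·0=20≤35, 5·4+4·0=20≤22, objective 36.
(x,y)=(3,1): 5·3+1·1=16≤35, 5·3+4·1=19≤22, objective 31.
(x,y)=(3,0): 5·3+1·0=15≤35, 5·3+4·0=15≤22, objective 27.
No feasible integer point exceeds 36.

36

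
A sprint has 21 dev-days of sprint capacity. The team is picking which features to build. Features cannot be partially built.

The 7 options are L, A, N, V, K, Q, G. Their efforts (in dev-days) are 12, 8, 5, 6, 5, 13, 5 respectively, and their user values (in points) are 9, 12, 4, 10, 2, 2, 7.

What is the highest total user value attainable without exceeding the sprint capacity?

29

Take A, V, and G: effort 8 + 6 + 5 = 19 ≤ 21, user value 12 + 10 + 7 = 29.
No other feasible combination does better.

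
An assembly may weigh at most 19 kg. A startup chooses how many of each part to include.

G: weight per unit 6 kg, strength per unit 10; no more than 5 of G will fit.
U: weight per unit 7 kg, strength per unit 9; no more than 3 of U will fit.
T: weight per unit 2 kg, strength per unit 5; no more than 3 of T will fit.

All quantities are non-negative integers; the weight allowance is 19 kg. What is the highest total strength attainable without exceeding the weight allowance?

35

1×G, 1×U, and 3×T: weight 19 ≤ 19, strength 1·10 + 1·9 + 3·5 = 34.
2×G and 3×T: weight 18 ≤ 19, strength 2·10 + 3·5 = 35.
Best is 35.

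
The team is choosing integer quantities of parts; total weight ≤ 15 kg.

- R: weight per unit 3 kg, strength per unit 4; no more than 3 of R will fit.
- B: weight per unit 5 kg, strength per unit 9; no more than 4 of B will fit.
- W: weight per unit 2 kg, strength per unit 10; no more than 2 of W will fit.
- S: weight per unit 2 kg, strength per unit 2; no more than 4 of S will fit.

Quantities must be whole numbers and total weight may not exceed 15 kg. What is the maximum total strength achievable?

38

2×B and 2×W: weight 14 ≤ 15, strength 2·9 + 2·10 = 38.
2×R, 1×B, and 2×W: weight 15 ≤ 15, strength 2·4 + 1·9 + 2·10 = 37.
Best is 38.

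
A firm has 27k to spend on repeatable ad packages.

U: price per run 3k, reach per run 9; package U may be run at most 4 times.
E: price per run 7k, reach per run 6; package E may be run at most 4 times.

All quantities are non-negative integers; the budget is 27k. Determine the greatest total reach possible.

48

4×U and 1×E: price 19 ≤ 27, reach 4·9 + 1·6 = 42.
4×U and 2×E: price 26 ≤ 27, reach 4·9 + 2·6 = 48.
Best is 48.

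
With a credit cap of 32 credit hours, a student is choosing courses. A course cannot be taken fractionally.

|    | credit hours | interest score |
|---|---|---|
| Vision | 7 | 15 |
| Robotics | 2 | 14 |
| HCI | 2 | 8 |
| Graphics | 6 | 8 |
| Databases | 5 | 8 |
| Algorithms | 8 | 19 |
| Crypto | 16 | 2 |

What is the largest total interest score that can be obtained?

This is an integer program with binary decision variables.
Allowing fractional choices, the relaxed optimum would be about 72.2, but courses are indivisible.
Vision + Robotics + HCI + Databases + Algorithms: credit hours 7 + 2 + 2 + 5 + 8 = 24 ≤ 32, interest score 15 + 14 + 8 + 8 + 19 = 64.
Vision + Robotics + HCI + Graphics + Databases + Algorithms: credit hours 7 + 2 + 2 + 6 + 5 + 8 = 30 ≤ 32, interest score 15 + 14 + 8 + 8 + 8 + 19 = 72.
Vision + Robotics + HCI + Graphics + Algorithms: credit hours 7 + 2 + 2 + 6 + 8 = 25 ≤ 32, interest score 15 + 14 + 8 + 8 + 19 = 64.
Best is Vision, Robotics, HCI, Graphics, Databases, and Algorithms with total interest score 72.

72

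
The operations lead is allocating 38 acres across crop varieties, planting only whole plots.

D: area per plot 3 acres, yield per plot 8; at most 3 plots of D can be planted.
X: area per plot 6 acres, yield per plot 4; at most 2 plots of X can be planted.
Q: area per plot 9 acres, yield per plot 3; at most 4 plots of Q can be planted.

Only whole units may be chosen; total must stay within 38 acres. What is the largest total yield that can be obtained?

35

Take 3×D, 2×X, and 1×Q: area 30 ≤ 38, yield 3·8 + 2·4 + 1·3 = 35.
D has the best ratio (8/3) and is taken to its limit of 3; remaining capacity is filled optimally with the others.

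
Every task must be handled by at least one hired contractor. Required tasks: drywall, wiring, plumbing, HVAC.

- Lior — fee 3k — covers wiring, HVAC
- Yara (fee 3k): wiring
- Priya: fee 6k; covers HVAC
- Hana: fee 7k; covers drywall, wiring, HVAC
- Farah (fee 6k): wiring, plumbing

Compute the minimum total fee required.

13

The greedy cost-per-new-task heuristic would pick Lior, Farah, and Hana for 16, but a cheaper cover exists.
Choose Hana and Farah: together they cover drywall, wiring, plumbing, HVAC — every task.
Total fee: 7 + 6 = 13.
No cover costs less than 13.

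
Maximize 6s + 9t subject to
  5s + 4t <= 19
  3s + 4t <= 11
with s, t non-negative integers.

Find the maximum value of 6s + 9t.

Relaxing integrality, the LP optimum is 24.75 at (s,t) = (0, 2.75), which is not an integer point.
(s,t)=(1,2): 5·1+4·2=13≤19, 3·1+4·2=11≤11, objective 24.
(s,t)=(2,1): 5·2+4·1=14≤19, 3·2+4·1=10≤11, objective 21.
(s,t)=(0,2): 5·0+4·2=8≤19, 3·0+4·2=8≤11, objective 18.
No feasible integer point exceeds 24.

24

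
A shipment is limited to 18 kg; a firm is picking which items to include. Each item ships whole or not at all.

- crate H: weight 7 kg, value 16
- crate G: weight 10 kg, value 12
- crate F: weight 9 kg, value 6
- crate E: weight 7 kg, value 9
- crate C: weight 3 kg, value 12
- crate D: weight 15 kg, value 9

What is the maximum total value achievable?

crate H + crate G: weight 7 + 10 = 17 ≤ 18, value 16 + 12 = 28.
crate H + crate C: weight 7 + 3 = 10 ≤ 18, value 16 + 12 = 28.
crate H + crate E + crate C: weight 7 + 7 + 3 = 17 ≤ 18, value 16 + 9 + 12 = 37.
Best is crate H, crate E, and crate C with total value 37.

37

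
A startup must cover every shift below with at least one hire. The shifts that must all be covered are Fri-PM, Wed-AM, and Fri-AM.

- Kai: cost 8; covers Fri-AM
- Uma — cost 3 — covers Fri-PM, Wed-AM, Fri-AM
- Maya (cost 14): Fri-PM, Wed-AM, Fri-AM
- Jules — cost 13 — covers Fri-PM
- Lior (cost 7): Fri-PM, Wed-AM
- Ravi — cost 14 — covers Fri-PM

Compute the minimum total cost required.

This is an integer covering problem.
Uma alone covers Fri-PM, Wed-AM, Fri-AM — every shift.
Total cost: 3.
No cover costs less than 3.

3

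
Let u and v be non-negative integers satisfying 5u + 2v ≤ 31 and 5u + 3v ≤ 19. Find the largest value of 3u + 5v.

The continuous relaxation peaks at (0, 6.33) with value 31.67; rounding to a feasible lattice point costs some objective.
(u,v)=(0,6): 5·0+2·6=12≤31, 5·0+3·6=18≤19, objective 30.
(u,v)=(0,5): 5·0+2·5=10≤31, 5·0+3·5=15≤19, objective 25.
Maximum is 30 at (u,v)=(0,6).

30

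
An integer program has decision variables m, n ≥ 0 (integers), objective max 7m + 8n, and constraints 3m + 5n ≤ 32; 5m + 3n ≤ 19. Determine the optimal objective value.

48

(m,n)=(0,6): 3·0+5·6=30≤32, 5·0+3·6=18≤19, objective 48.
(m,n)=(0,5): 3·0+5·5=25≤32, 5·0+3·5=15≤19, objective 40.
No feasible integer point exceeds 48.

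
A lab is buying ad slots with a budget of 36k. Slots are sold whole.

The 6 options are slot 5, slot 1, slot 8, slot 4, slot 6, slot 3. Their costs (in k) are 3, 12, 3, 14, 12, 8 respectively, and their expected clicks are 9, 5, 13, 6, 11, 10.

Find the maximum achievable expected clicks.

43

Take slot 5, slot 8, slot 6, and slot 3: cost 3 + 3 + 12 + 8 = 26 ≤ 36, expected clicks 9 + 13 + 11 + 10 = 43.
No other feasible combination does better.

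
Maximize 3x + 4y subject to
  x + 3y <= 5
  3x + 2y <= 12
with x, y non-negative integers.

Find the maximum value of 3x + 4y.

(x,y)=(4,0) is feasible, giving 12.
(x,y)=(2,1) is feasible, giving 10.
Maximum is 12 at (x,y)=(4,0).

12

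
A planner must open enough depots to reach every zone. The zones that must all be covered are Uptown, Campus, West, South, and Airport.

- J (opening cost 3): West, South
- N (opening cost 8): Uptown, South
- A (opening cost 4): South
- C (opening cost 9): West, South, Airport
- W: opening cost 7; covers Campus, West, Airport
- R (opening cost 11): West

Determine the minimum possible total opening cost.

15

The greedy cost-per-new-zone heuristic would pick J, W, and N for 18, but a cheaper cover exists.
Choose N and W: together they cover Uptown, Campus, West, South, Airport — every zone.
Total opening cost: 8 + 7 = 15.
No cover costs less than 15.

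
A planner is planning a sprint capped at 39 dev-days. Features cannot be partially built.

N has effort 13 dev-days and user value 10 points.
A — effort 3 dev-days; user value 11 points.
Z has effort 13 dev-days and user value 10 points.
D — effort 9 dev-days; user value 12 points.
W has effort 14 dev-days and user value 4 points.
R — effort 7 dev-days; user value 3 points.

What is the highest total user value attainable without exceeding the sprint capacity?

Take N, A, Z, and D: effort 13 + 3 + 13 + 9 = 38 ≤ 39, user value 10 + 11 + 10 + 12 = 43.
No other feasible combination does better.

43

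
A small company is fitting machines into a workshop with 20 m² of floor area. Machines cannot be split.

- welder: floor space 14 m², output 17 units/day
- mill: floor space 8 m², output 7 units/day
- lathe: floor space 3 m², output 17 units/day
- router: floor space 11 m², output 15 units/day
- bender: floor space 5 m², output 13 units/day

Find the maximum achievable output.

Allowing fractional choices, the relaxed optimum would be about 46.2, but machines are indivisible.
lathe + router + bender: floor space 3 + 11 + 5 = 19 ≤ 20, output 17 + 15 + 13 = 45.
mill + lathe + bender: floor space 8 + 3 + 5 = 16 ≤ 20, output 7 + 17 + 13 = 37.
Best is lathe, router, and bender with total output 45.

45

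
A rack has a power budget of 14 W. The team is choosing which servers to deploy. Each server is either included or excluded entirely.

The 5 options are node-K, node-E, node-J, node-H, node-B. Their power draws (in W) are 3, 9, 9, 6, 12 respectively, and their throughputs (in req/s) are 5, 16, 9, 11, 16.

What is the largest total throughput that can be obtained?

21

This is a 0-1 knapsack instance.
Take node-K and node-E: power draw 3 + 9 = 12 ≤ 14, throughput 5 + 16 = 21.
No other feasible combination does better.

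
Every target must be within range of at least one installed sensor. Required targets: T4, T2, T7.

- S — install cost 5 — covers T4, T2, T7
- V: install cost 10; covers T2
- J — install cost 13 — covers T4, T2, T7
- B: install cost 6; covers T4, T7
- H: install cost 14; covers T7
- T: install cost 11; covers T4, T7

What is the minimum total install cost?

5

S alone covers T4, T2, T7 — every target.
Total install cost: 5.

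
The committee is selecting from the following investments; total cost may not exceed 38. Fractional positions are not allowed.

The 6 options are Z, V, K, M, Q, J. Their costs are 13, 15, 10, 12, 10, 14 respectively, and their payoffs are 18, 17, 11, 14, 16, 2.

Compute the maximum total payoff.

51

Treat it as a binary knapsack problem.
Z + M + Q: cost 13 + 12 + 10 = 35 ≤ 38, payoff 18 + 14 + 16 = 48.
V + M + Q: cost 15 + 12 + 10 = 37 ≤ 38, payoff 17 + 14 + 16 = 47.
Z + V + Q: cost 13 + 15 + 10 = 38 ≤ 38, payoff 18 + 17 + 16 = 51.
Best is Z, V, and Q with total payoff 51.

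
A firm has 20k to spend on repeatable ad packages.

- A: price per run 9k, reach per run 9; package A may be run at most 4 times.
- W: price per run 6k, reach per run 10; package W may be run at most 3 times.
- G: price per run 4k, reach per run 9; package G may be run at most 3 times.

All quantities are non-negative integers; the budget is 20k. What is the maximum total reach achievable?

38

Take 2×W and 2×G: price 20 ≤ 20, reach 2·10 + 2·9 = 38.
No other integer combination yields more.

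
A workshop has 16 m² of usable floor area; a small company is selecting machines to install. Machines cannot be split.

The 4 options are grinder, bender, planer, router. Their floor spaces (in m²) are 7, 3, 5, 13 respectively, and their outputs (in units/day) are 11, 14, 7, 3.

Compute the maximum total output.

grinder + bender + planer: floor space 7 + 3 + 5 = 15 ≤ 16, output 11 + 14 + 7 = 32.
grinder + bender: floor space 7 + 3 = 10 ≤ 16, output 11 + 14 = 25.
Best is grinder, bender, and planer with total output 32.

32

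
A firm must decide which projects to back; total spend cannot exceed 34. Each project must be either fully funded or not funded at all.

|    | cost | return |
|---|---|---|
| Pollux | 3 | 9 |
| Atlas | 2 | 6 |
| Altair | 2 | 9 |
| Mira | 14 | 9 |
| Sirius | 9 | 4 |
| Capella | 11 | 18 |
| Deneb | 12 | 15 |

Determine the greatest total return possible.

Allowing fractional choices, the relaxed optimum would be about 59.6, but projects are indivisible.
Pollux + Altair + Capella + Deneb: cost 3 + 2 + 11 + 12 = 28 ≤ 34, return 9 + 9 + 18 + 15 = 51.
Pollux + Atlas + Altair + Mira + Capella: cost 3 + 2 + 2 + 14 + 11 = 32 ≤ 34, return 9 + 6 + 9 + 9 + 18 = 51.
Pollux + Atlas + Altair + Capella + Deneb: cost 3 + 2 + 2 + 11 + 12 = 30 ≤ 34, return 9 + 6 + 9 + 18 + 15 = 57.
Best is Pollux, Atlas, Altair, Capella, and Deneb with total return 57.

57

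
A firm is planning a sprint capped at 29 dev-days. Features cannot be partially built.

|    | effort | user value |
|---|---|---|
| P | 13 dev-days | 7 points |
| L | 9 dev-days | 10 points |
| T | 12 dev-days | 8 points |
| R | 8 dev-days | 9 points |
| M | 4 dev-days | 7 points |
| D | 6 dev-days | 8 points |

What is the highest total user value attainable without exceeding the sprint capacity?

34

Treat it as a binary knapsack problem.
Take L, R, M, and D: effort 9 + 8 + 4 + 6 = 27 ≤ 29, user value 10 + 9 + 7 + 8 = 34.
No other feasible combination does better.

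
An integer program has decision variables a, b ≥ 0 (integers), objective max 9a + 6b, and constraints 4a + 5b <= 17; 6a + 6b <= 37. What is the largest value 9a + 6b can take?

36

(a,b)=(4,0): 4·4+5·0=16≤17, 6·4+6·0=24≤37, objective 36.
(a,b)=(3,1): 4·3+5·1=17≤17, 6·3+6·1=24≤37, objective 33.
No feasible integer point exceeds 36.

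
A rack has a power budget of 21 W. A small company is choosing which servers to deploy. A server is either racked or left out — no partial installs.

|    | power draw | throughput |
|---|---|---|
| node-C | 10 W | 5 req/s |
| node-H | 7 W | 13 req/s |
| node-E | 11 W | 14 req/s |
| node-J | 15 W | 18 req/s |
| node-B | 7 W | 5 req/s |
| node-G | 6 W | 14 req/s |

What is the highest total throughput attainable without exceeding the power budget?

Allowing fractional choices, the relaxed optimum would be about 37.2, but servers are indivisible.
node-J + node-G: power draw 15 + 6 = 21 ≤ 21, throughput 18 + 14 = 32.
node-H + node-B + node-G: power draw 7 + 7 + 6 = 20 ≤ 21, throughput 13 + 5 + 14 = 32.
The maximum throughput is 32; one optimal choice is node-H, node-B, and node-G.

32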